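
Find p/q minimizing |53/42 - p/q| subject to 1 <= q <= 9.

Expand x = 53/42 as a continued fraction with the Euclidean algorithm:
  53 = 1*42 + 11, so a_0 = 1.
  42 = 3*11 + 9, so a_1 = 3.
  11 = 1*9 + 2, so a_2 = 1.
  9 = 4*2 + 1, so a_3 = 4.
  2 = 2*1 + 0, so a_4 = 2.
so x = [1; 3, 1, 4, 2].
Convergents (p_i = a_i*p_{i-1} + p_{i-2}, q_i = a_i*q_{i-1} + q_{i-2} with p_{-2}=0, p_{-1}=1, q_{-2}=1, q_{-1}=0), until the denominator exceeds 9:
  i=0: a_0=1, p_0 = 1*1 + 0 = 1, q_0 = 1*0 + 1 = 1.
  i=1: a_1=3, p_1 = 3*1 + 1 = 4, q_1 = 3*1 + 0 = 3.
  i=2: a_2=1, p_2 = 1*4 + 1 = 5, q_2 = 1*3 + 1 = 4.
  i=3: a_3=4, p_3 = 4*5 + 4 = 24, q_3 = 4*4 + 3 = 19.
q_3 = 19 > 9, so the last convergent with denominator <= 9 is p_2/q_2 = 5/4.
The closest fraction with denominator <= 9 is either p_2/q_2 or the intermediate fraction (k*p_2 + p_1)/(k*q_2 + q_1) with the largest k >= 1 whose denominator stays <= 9; these approach x as k grows, and every other convergent or intermediate fraction in range is farther away.
Largest k: floor((9 - q_1)/q_2) = floor((9 - 3)/4) = 1.
That gives (1*5 + 4)/(1*4 + 3) = 9/7.
Compare the errors: |x - 5/4| = |53*4 - 5*42|/(42*4) = 2/168, and |x - 9/7| = |53*7 - 9*42|/(42*7) = 7/294.
Cross-multiplying, 2*294 = 588 < 1176 = 7*168, so 2/168 is smaller: the convergent 5/4 is closer to x than 9/7.

5/4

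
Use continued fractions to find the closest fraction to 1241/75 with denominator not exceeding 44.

Expand x = 1241/75 as a continued fraction with the Euclidean algorithm:
  1241 = 16*75 + 41, so a_0 = 16.
  75 = 1*41 + 34, so a_1 = 1.
  41 = 1*34 + 7, so a_2 = 1.
  34 = 4*7 + 6, so a_3 = 4.
  7 = 1*6 + 1, so a_4 = 1.
  6 = 6*1 + 0, so a_5 = 6.
so x = [16; 1, 1, 4, 1, 6].
Convergents (p_i = a_i*p_{i-1} + p_{i-2}, q_i = a_i*q_{i-1} + q_{i-2} with p_{-2}=0, p_{-1}=1, q_{-2}=1, q_{-1}=0), until the denominator exceeds 44:
  i=0: a_0=16, p_0 = 16*1 + 0 = 16, q_0 = 16*0 + 1 = 1.
  i=1: a_1=1, p_1 = 1*16 + 1 = 17, q_1 = 1*1 + 0 = 1.
  i=2: a_2=1, p_2 = 1*17 + 16 = 33, q_2 = 1*1 + 1 = 2.
  i=3: a_3=4, p_3 = 4*33 + 17 = 149, q_3 = 4*2 + 1 = 9.
  i=4: a_4=1, p_4 = 1*149 + 33 = 182, q_4 = 1*9 + 2 = 11.
  i=5: a_5=6, p_5 = 6*182 + 149 = 1241, q_5 = 6*11 + 9 = 75.
q_5 = 75 > 44, so the last convergent with denominator <= 44 is p_4/q_4 = 182/11.
The closest fraction with denominator <= 44 is either p_4/q_4 or the intermediate fraction (k*p_4 + p_3)/(k*q_4 + q_3) with the largest k >= 1 whose denominator stays <= 44; these approach x as k grows, and every other convergent or intermediate fraction in range is farther away.
Largest k: floor((44 - q_3)/q_4) = floor((44 - 9)/11) = 3.
That gives (3*182 + 149)/(3*11 + 9) = 695/42.
Compare the errors: |x - 182/11| = |1241*11 - 182*75|/(75*11) = 1/825, and |x - 695/42| = |1241*42 - 695*75|/(75*42) = 3/3150.
Cross-multiplying, 3*825 = 2475 < 3150 = 1*3150, so 3/3150 is smaller: the intermediate fraction 695/42 is closer to x than 182/11.

695/42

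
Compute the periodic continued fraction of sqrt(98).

Write x_i = (sqrt(98) + m_i)/d_i with (m_0, d_0) = (0, 1). a_0 = floor(sqrt(98)) = 9, since 9^2 = 81 <= 98 < 100 = 10^2.
Iterate m_{i+1} = d_i*a_i - m_i, d_{i+1} = (98 - m_{i+1}^2)/d_i, a_{i+1} = floor((a_0 + m_{i+1})/d_{i+1}):
  m_1 = 1*9 - 0 = 9, d_1 = (98 - 9^2)/1 = 17/1 = 17, a_1 = floor((9 + 9)/17) = 1.
  m_2 = 17*1 - 9 = 8, d_2 = (98 - 8^2)/17 = 34/17 = 2, a_2 = floor((9 + 8)/2) = 8.
  m_3 = 2*8 - 8 = 8, d_3 = (98 - 8^2)/2 = 34/2 = 17, a_3 = floor((9 + 8)/17) = 1.
  m_4 = 17*1 - 8 = 9, d_4 = (98 - 9^2)/17 = 17/17 = 1, a_4 = floor((9 + 9)/1) = 18.
  m_5 = 1*18 - 9 = 9, d_5 = (98 - 9^2)/1 = 17/1 = 17: (m_5, d_5) = (m_1, d_1) = (9, 17), so from here the quotients repeat a_1, ..., a_4; the period length is 4.
Hence the expansion of sqrt(98) is a_0 = 9 followed by the repeating block 1, 8, 1, 18 (period 4).

[9; (1, 8, 1, 18)]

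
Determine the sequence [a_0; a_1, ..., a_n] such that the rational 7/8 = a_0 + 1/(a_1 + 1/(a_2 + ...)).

[0; 1, 7]

Run the Euclidean algorithm on 7 and 8; the successive quotients are the partial quotients a_0, a_1, ... (each step inverts the fractional part left over by the previous one):
  7 = 0*8 + 7, so a_0 = 0.
  8 = 1*7 + 1, so a_1 = 1.
  7 = 7*1 + 0, so a_2 = 7.
The remainder reaches 0 after 3 divisions, so the expansion has 3 partial quotients, read off in order.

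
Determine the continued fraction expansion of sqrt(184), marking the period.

[13; (1, 1, 3, 2, 1, 2, 1, 2, 3, 1, 1, 26)]

Write x_i = (sqrt(184) + m_i)/d_i with (m_0, d_0) = (0, 1). a_0 = floor(sqrt(184)) = 13, since 13^2 = 169 <= 184 < 196 = 14^2.
Iterate m_{i+1} = d_i*a_i - m_i, d_{i+1} = (184 - m_{i+1}^2)/d_i, a_{i+1} = floor((a_0 + m_{i+1})/d_{i+1}):
  m_1 = 1*13 - 0 = 13, d_1 = (184 - 13^2)/1 = 15/1 = 15, a_1 = floor((13 + 13)/15) = 1.
  m_2 = 15*1 - 13 = 2, d_2 = (184 - 2^2)/15 = 180/15 = 12, a_2 = floor((13 + 2)/12) = 1.
  m_3 = 12*1 - 2 = 10, d_3 = (184 - 10^2)/12 = 84/12 = 7, a_3 = floor((13 + 10)/7) = 3.
  m_4 = 7*3 - 10 = 11, d_4 = (184 - 11^2)/7 = 63/7 = 9, a_4 = floor((13 + 11)/9) = 2.
  m_5 = 9*2 - 11 = 7, d_5 = (184 - 7^2)/9 = 135/9 = 15, a_5 = floor((13 + 7)/15) = 1.
  m_6 = 15*1 - 7 = 8, d_6 = (184 - 8^2)/15 = 120/15 = 8, a_6 = floor((13 + 8)/8) = 2.
  m_7 = 8*2 - 8 = 8, d_7 = (184 - 8^2)/8 = 120/8 = 15, a_7 = floor((13 + 8)/15) = 1.
  m_8 = 15*1 - 8 = 7, d_8 = (184 - 7^2)/15 = 135/15 = 9, a_8 = floor((13 + 7)/9) = 2.
  m_9 = 9*2 - 7 = 11, d_9 = (184 - 11^2)/9 = 63/9 = 7, a_9 = floor((13 + 11)/7) = 3.
  m_10 = 7*3 - 11 = 10, d_10 = (184 - 10^2)/7 = 84/7 = 12, a_10 = floor((13 + 10)/12) = 1.
  m_11 = 12*1 - 10 = 2, d_11 = (184 - 2^2)/12 = 180/12 = 15, a_11 = floor((13 + 2)/15) = 1.
  m_12 = 15*1 - 2 = 13, d_12 = (184 - 13^2)/15 = 15/15 = 1, a_12 = floor((13 + 13)/1) = 26.
  m_13 = 1*26 - 13 = 13, d_13 = (184 - 13^2)/1 = 15/1 = 15: (m_13, d_13) = (m_1, d_1) = (13, 15), so from here the quotients repeat a_1, ..., a_12; the period length is 12.
Hence the expansion of sqrt(184) is a_0 = 13 followed by the repeating block 1, 1, 3, 2, 1, 2, 1, 2, 3, 1, 1, 26 (period 12).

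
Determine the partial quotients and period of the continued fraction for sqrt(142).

Write x_i = (sqrt(142) + m_i)/d_i with (m_0, d_0) = (0, 1). a_0 = floor(sqrt(142)) = 11, since 11^2 = 121 <= 142 < 144 = 12^2.
Iterate m_{i+1} = d_i*a_i - m_i, d_{i+1} = (142 - m_{i+1}^2)/d_i, a_{i+1} = floor((a_0 + m_{i+1})/d_{i+1}):
  m_1 = 1*11 - 0 = 11, d_1 = (142 - 11^2)/1 = 21/1 = 21, a_1 = floor((11 + 11)/21) = 1.
  m_2 = 21*1 - 11 = 10, d_2 = (142 - 10^2)/21 = 42/21 = 2, a_2 = floor((11 + 10)/2) = 10.
  m_3 = 2*10 - 10 = 10, d_3 = (142 - 10^2)/2 = 42/2 = 21, a_3 = floor((11 + 10)/21) = 1.
  m_4 = 21*1 - 10 = 11, d_4 = (142 - 11^2)/21 = 21/21 = 1, a_4 = floor((11 + 11)/1) = 22.
  m_5 = 1*22 - 11 = 11, d_5 = (142 - 11^2)/1 = 21/1 = 21: (m_5, d_5) = (m_1, d_1) = (11, 21), so from here the quotients repeat a_1, ..., a_4; the period length is 4.
Hence the expansion of sqrt(142) is a_0 = 11 followed by the repeating block 1, 10, 1, 22 (period 4).

[11; (1, 10, 1, 22)]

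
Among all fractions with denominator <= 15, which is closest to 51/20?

28/11

Expand x = 51/20 as a continued fraction with the Euclidean algorithm:
  51 = 2*20 + 11, so a_0 = 2.
  20 = 1*11 + 9, so a_1 = 1.
  11 = 1*9 + 2, so a_2 = 1.
  9 = 4*2 + 1, so a_3 = 4.
  2 = 2*1 + 0, so a_4 = 2.
so x = [2; 1, 1, 4, 2].
Convergents (p_i = a_i*p_{i-1} + p_{i-2}, q_i = a_i*q_{i-1} + q_{i-2} with p_{-2}=0, p_{-1}=1, q_{-2}=1, q_{-1}=0), until the denominator exceeds 15:
  i=0: a_0=2, p_0 = 2*1 + 0 = 2, q_0 = 2*0 + 1 = 1.
  i=1: a_1=1, p_1 = 1*2 + 1 = 3, q_1 = 1*1 + 0 = 1.
  i=2: a_2=1, p_2 = 1*3 + 2 = 5, q_2 = 1*1 + 1 = 2.
  i=3: a_3=4, p_3 = 4*5 + 3 = 23, q_3 = 4*2 + 1 = 9.
  i=4: a_4=2, p_4 = 2*23 + 5 = 51, q_4 = 2*9 + 2 = 20.
q_4 = 20 > 15, so the last convergent with denominator <= 15 is p_3/q_3 = 23/9.
The closest fraction with denominator <= 15 is either p_3/q_3 or the intermediate fraction (k*p_3 + p_2)/(k*q_3 + q_2) with the largest k >= 1 whose denominator stays <= 15; these approach x as k grows, and every other convergent or intermediate fraction in range is farther away.
Largest k: floor((15 - q_2)/q_3) = floor((15 - 2)/9) = 1.
That gives (1*23 + 5)/(1*9 + 2) = 28/11.
Compare the errors: |x - 23/9| = |51*9 - 23*20|/(20*9) = 1/180, and |x - 28/11| = |51*11 - 28*20|/(20*11) = 1/220.
Cross-multiplying, 1*180 = 180 < 220 = 1*220, so 1/220 is smaller: the intermediate fraction 28/11 is closer to x than 23/9.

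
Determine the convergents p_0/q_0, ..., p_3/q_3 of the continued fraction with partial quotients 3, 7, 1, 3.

3/1, 22/7, 25/8, 97/31

Using the convergent recurrence p_i = a_i*p_{i-1} + p_{i-2}, q_i = a_i*q_{i-1} + q_{i-2} with p_{-2}=0, p_{-1}=1, q_{-2}=1, q_{-1}=0:
  i=0: a_0=3, p_0 = 3*1 + 0 = 3, q_0 = 3*0 + 1 = 1.
  i=1: a_1=7, p_1 = 7*3 + 1 = 22, q_1 = 7*1 + 0 = 7.
  i=2: a_2=1, p_2 = 1*22 + 3 = 25, q_2 = 1*7 + 1 = 8.
  i=3: a_3=3, p_3 = 3*25 + 22 = 97, q_3 = 3*8 + 7 = 31.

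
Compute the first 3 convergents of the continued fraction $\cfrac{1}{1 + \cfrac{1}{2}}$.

0/1, 1/1, 2/3

Using the convergent recurrence p_i = a_i*p_{i-1} + p_{i-2}, q_i = a_i*q_{i-1} + q_{i-2} with p_{-2}=0, p_{-1}=1, q_{-2}=1, q_{-1}=0:
  i=0: a_0=0, p_0 = 0*1 + 0 = 0, q_0 = 0*0 + 1 = 1.
  i=1: a_1=1, p_1 = 1*0 + 1 = 1, q_1 = 1*1 + 0 = 1.
  i=2: a_2=2, p_2 = 2*1 + 0 = 2, q_2 = 2*1 + 1 = 3.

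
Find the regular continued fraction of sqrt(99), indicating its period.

Write x_i = (sqrt(99) + m_i)/d_i with (m_0, d_0) = (0, 1). a_0 = floor(sqrt(99)) = 9, since 9^2 = 81 <= 99 < 100 = 10^2.
Iterate m_{i+1} = d_i*a_i - m_i, d_{i+1} = (99 - m_{i+1}^2)/d_i, a_{i+1} = floor((a_0 + m_{i+1})/d_{i+1}):
  m_1 = 1*9 - 0 = 9, d_1 = (99 - 9^2)/1 = 18/1 = 18, a_1 = floor((9 + 9)/18) = 1.
  m_2 = 18*1 - 9 = 9, d_2 = (99 - 9^2)/18 = 18/18 = 1, a_2 = floor((9 + 9)/1) = 18.
  m_3 = 1*18 - 9 = 9, d_3 = (99 - 9^2)/1 = 18/1 = 18: (m_3, d_3) = (m_1, d_1) = (9, 18), so from here the quotients repeat a_1, a_2; the period length is 2.
Hence the expansion of sqrt(99) is a_0 = 9 followed by the repeating block 1, 18 (period 2).

[9; (1, 18)]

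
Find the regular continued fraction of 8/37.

Run the Euclidean algorithm on 8 and 37; the successive quotients are the partial quotients a_0, a_1, ... (each step inverts the fractional part left over by the previous one):
  8 = 0*37 + 8, so a_0 = 0.
  37 = 4*8 + 5, so a_1 = 4.
  8 = 1*5 + 3, so a_2 = 1.
  5 = 1*3 + 2, so a_3 = 1.
  3 = 1*2 + 1, so a_4 = 1.
  2 = 2*1 + 0, so a_5 = 2.
The remainder reaches 0 after 6 divisions, so the expansion has 6 partial quotients, read off in order.

[0; 4, 1, 1, 1, 2]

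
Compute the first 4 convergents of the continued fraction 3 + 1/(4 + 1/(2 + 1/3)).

3/1, 13/4, 29/9, 100/31

Using the convergent recurrence p_i = a_i*p_{i-1} + p_{i-2}, q_i = a_i*q_{i-1} + q_{i-2} with p_{-2}=0, p_{-1}=1, q_{-2}=1, q_{-1}=0:
  i=0: a_0=3, p_0 = 3*1 + 0 = 3, q_0 = 3*0 + 1 = 1.
  i=1: a_1=4, p_1 = 4*3 + 1 = 13, q_1 = 4*1 + 0 = 4.
  i=2: a_2=2, p_2 = 2*13 + 3 = 29, q_2 = 2*4 + 1 = 9.
  i=3: a_3=3, p_3 = 3*29 + 13 = 100, q_3 = 3*9 + 4 = 31.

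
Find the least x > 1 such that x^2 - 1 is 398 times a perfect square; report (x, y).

(x, y) = (399, 20)

First expand sqrt(398) as a continued fraction. With x_i = (sqrt(398) + m_i)/d_i and (m_0, d_0) = (0, 1): a_0 = floor(sqrt(398)) = 19, since 19^2 = 361 <= 398 < 400 = 20^2.
Iterate m_{i+1} = d_i*a_i - m_i, d_{i+1} = (398 - m_{i+1}^2)/d_i, a_{i+1} = floor((a_0 + m_{i+1})/d_{i+1}):
  m_1 = 1*19 - 0 = 19, d_1 = (398 - 19^2)/1 = 37/1 = 37, a_1 = floor((19 + 19)/37) = 1.
  m_2 = 37*1 - 19 = 18, d_2 = (398 - 18^2)/37 = 74/37 = 2, a_2 = floor((19 + 18)/2) = 18.
  m_3 = 2*18 - 18 = 18, d_3 = (398 - 18^2)/2 = 74/2 = 37, a_3 = floor((19 + 18)/37) = 1.
  m_4 = 37*1 - 18 = 19, d_4 = (398 - 19^2)/37 = 37/37 = 1, a_4 = floor((19 + 19)/1) = 38.
  m_5 = 1*38 - 19 = 19, d_5 = (398 - 19^2)/1 = 37/1 = 37: (m_5, d_5) = (m_1, d_1) = (19, 37), so from here the quotients repeat a_1, ..., a_4; the period length is 4.
So sqrt(398) = [19; (1, 18, 1, 38)] with period length k = 4.
k is even, so the fundamental solution of x^2 - 398y^2 = 1 is (p_{k-1}, q_{k-1}) = (p_3, q_3); compute convergents through index 3.
Convergents (p_i = a_i*p_{i-1} + p_{i-2}, q_i = a_i*q_{i-1} + q_{i-2} with p_{-2}=0, p_{-1}=1, q_{-2}=1, q_{-1}=0):
  i=0: a_0=19, p_0 = 19*1 + 0 = 19, q_0 = 19*0 + 1 = 1.
  i=1: a_1=1, p_1 = 1*19 + 1 = 20, q_1 = 1*1 + 0 = 1.
  i=2: a_2=18, p_2 = 18*20 + 19 = 379, q_2 = 18*1 + 1 = 19.
  i=3: a_3=1, p_3 = 1*379 + 20 = 399, q_3 = 1*19 + 1 = 20.
Check: 399^2 - 398*20^2 = 159201 - 159200 = 1, so (x, y) = (399, 20) solves the equation, and by the theorem it is the least positive solution.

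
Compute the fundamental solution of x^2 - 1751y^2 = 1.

(x, y) = (34815, 832)

First expand sqrt(1751) as a continued fraction. With x_i = (sqrt(1751) + m_i)/d_i and (m_0, d_0) = (0, 1): a_0 = floor(sqrt(1751)) = 41, since 41^2 = 1681 <= 1751 < 1764 = 42^2.
Iterate m_{i+1} = d_i*a_i - m_i, d_{i+1} = (1751 - m_{i+1}^2)/d_i, a_{i+1} = floor((a_0 + m_{i+1})/d_{i+1}):
  m_1 = 1*41 - 0 = 41, d_1 = (1751 - 41^2)/1 = 70/1 = 70, a_1 = floor((41 + 41)/70) = 1.
  m_2 = 70*1 - 41 = 29, d_2 = (1751 - 29^2)/70 = 910/70 = 13, a_2 = floor((41 + 29)/13) = 5.
  m_3 = 13*5 - 29 = 36, d_3 = (1751 - 36^2)/13 = 455/13 = 35, a_3 = floor((41 + 36)/35) = 2.
  m_4 = 35*2 - 36 = 34, d_4 = (1751 - 34^2)/35 = 595/35 = 17, a_4 = floor((41 + 34)/17) = 4.
  m_5 = 17*4 - 34 = 34, d_5 = (1751 - 34^2)/17 = 595/17 = 35, a_5 = floor((41 + 34)/35) = 2.
  m_6 = 35*2 - 34 = 36, d_6 = (1751 - 36^2)/35 = 455/35 = 13, a_6 = floor((41 + 36)/13) = 5.
  m_7 = 13*5 - 36 = 29, d_7 = (1751 - 29^2)/13 = 910/13 = 70, a_7 = floor((41 + 29)/70) = 1.
  m_8 = 70*1 - 29 = 41, d_8 = (1751 - 41^2)/70 = 70/70 = 1, a_8 = floor((41 + 41)/1) = 82.
  m_9 = 1*82 - 41 = 41, d_9 = (1751 - 41^2)/1 = 70/1 = 70: (m_9, d_9) = (m_1, d_1) = (41, 70), so from here the quotients repeat a_1, ..., a_8; the period length is 8.
So sqrt(1751) = [41; (1, 5, 2, 4, 2, 5, 1, 82)] with period length k = 8.
k is even, so the fundamental solution of x^2 - 1751y^2 = 1 is (p_{k-1}, q_{k-1}) = (p_7, q_7); compute convergents through index 7.
Convergents (p_i = a_i*p_{i-1} + p_{i-2}, q_i = a_i*q_{i-1} + q_{i-2} with p_{-2}=0, p_{-1}=1, q_{-2}=1, q_{-1}=0):
  i=0: a_0=41, p_0 = 41*1 + 0 = 41, q_0 = 41*0 + 1 = 1.
  i=1: a_1=1, p_1 = 1*41 + 1 = 42, q_1 = 1*1 + 0 = 1.
  i=2: a_2=5, p_2 = 5*42 + 41 = 251, q_2 = 5*1 + 1 = 6.
  i=3: a_3=2, p_3 = 2*251 + 42 = 544, q_3 = 2*6 + 1 = 13.
  i=4: a_4=4, p_4 = 4*544 + 251 = 2427, q_4 = 4*13 + 6 = 58.
  i=5: a_5=2, p_5 = 2*2427 + 544 = 5398, q_5 = 2*58 + 13 = 129.
  i=6: a_6=5, p_6 = 5*5398 + 2427 = 29417, q_6 = 5*129 + 58 = 703.
  i=7: a_7=1, p_7 = 1*29417 + 5398 = 34815, q_7 = 1*703 + 129 = 832.
Check: 34815^2 - 1751*832^2 = 1212084225 - 1212084224 = 1, so (x, y) = (34815, 832) solves the equation, and by the theorem it is the least positive solution.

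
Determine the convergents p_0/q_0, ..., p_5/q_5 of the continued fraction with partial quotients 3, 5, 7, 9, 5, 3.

Using the convergent recurrence p_i = a_i*p_{i-1} + p_{i-2}, q_i = a_i*q_{i-1} + q_{i-2} with p_{-2}=0, p_{-1}=1, q_{-2}=1, q_{-1}=0:
  i=0: a_0=3, p_0 = 3*1 + 0 = 3, q_0 = 3*0 + 1 = 1.
  i=1: a_1=5, p_1 = 5*3 + 1 = 16, q_1 = 5*1 + 0 = 5.
  i=2: a_2=7, p_2 = 7*16 + 3 = 115, q_2 = 7*5 + 1 = 36.
  i=3: a_3=9, p_3 = 9*115 + 16 = 1051, q_3 = 9*36 + 5 = 329.
  i=4: a_4=5, p_4 = 5*1051 + 115 = 5370, q_4 = 5*329 + 36 = 1681.
  i=5: a_5=3, p_5 = 3*5370 + 1051 = 17161, q_5 = 3*1681 + 329 = 5372.

3/1, 16/5, 115/36, 1051/329, 5370/1681, 17161/5372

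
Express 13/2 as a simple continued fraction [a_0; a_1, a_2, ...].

[6; 2]

Run the Euclidean algorithm on 13 and 2; the successive quotients are the partial quotients a_0, a_1, ... (each step inverts the fractional part left over by the previous one):
  13 = 6*2 + 1, so a_0 = 6.
  2 = 2*1 + 0, so a_1 = 2.
The remainder reaches 0 after 2 divisions, so the expansion has 2 partial quotients, read off in order.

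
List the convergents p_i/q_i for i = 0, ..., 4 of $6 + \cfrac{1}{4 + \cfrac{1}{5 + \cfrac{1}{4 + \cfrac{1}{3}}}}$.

6/1, 25/4, 131/21, 549/88, 1778/285

Using the convergent recurrence p_i = a_i*p_{i-1} + p_{i-2}, q_i = a_i*q_{i-1} + q_{i-2} with p_{-2}=0, p_{-1}=1, q_{-2}=1, q_{-1}=0:
  i=0: a_0=6, p_0 = 6*1 + 0 = 6, q_0 = 6*0 + 1 = 1.
  i=1: a_1=4, p_1 = 4*6 + 1 = 25, q_1 = 4*1 + 0 = 4.
  i=2: a_2=5, p_2 = 5*25 + 6 = 131, q_2 = 5*4 + 1 = 21.
  i=3: a_3=4, p_3 = 4*131 + 25 = 549, q_3 = 4*21 + 4 = 88.
  i=4: a_4=3, p_4 = 3*549 + 131 = 1778, q_4 = 3*88 + 21 = 285.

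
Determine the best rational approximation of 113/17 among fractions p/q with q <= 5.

Expand x = 113/17 as a continued fraction with the Euclidean algorithm:
  113 = 6*17 + 11, so a_0 = 6.
  17 = 1*11 + 6, so a_1 = 1.
  11 = 1*6 + 5, so a_2 = 1.
  6 = 1*5 + 1, so a_3 = 1.
  5 = 5*1 + 0, so a_4 = 5.
so x = [6; 1, 1, 1, 5].
Convergents (p_i = a_i*p_{i-1} + p_{i-2}, q_i = a_i*q_{i-1} + q_{i-2} with p_{-2}=0, p_{-1}=1, q_{-2}=1, q_{-1}=0), until the denominator exceeds 5:
  i=0: a_0=6, p_0 = 6*1 + 0 = 6, q_0 = 6*0 + 1 = 1.
  i=1: a_1=1, p_1 = 1*6 + 1 = 7, q_1 = 1*1 + 0 = 1.
  i=2: a_2=1, p_2 = 1*7 + 6 = 13, q_2 = 1*1 + 1 = 2.
  i=3: a_3=1, p_3 = 1*13 + 7 = 20, q_3 = 1*2 + 1 = 3.
  i=4: a_4=5, p_4 = 5*20 + 13 = 113, q_4 = 5*3 + 2 = 17.
q_4 = 17 > 5, so the last convergent with denominator <= 5 is p_3/q_3 = 20/3.
The closest fraction with denominator <= 5 is either p_3/q_3 or the intermediate fraction (k*p_3 + p_2)/(k*q_3 + q_2) with the largest k >= 1 whose denominator stays <= 5; these approach x as k grows, and every other convergent or intermediate fraction in range is farther away.
Largest k: floor((5 - q_2)/q_3) = floor((5 - 2)/3) = 1.
That gives (1*20 + 13)/(1*3 + 2) = 33/5.
Compare the errors: |x - 20/3| = |113*3 - 20*17|/(17*3) = 1/51, and |x - 33/5| = |113*5 - 33*17|/(17*5) = 4/85.
Cross-multiplying, 1*85 = 85 < 204 = 4*51, so 1/51 is smaller: the convergent 20/3 is closer to x than 33/5.

20/3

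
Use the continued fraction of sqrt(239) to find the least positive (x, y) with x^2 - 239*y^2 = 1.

(x, y) = (6195120, 400729)

First expand sqrt(239) as a continued fraction. With x_i = (sqrt(239) + m_i)/d_i and (m_0, d_0) = (0, 1): a_0 = floor(sqrt(239)) = 15, since 15^2 = 225 <= 239 < 256 = 16^2.
Iterate m_{i+1} = d_i*a_i - m_i, d_{i+1} = (239 - m_{i+1}^2)/d_i, a_{i+1} = floor((a_0 + m_{i+1})/d_{i+1}):
  m_1 = 1*15 - 0 = 15, d_1 = (239 - 15^2)/1 = 14/1 = 14, a_1 = floor((15 + 15)/14) = 2.
  m_2 = 14*2 - 15 = 13, d_2 = (239 - 13^2)/14 = 70/14 = 5, a_2 = floor((15 + 13)/5) = 5.
  m_3 = 5*5 - 13 = 12, d_3 = (239 - 12^2)/5 = 95/5 = 19, a_3 = floor((15 + 12)/19) = 1.
  m_4 = 19*1 - 12 = 7, d_4 = (239 - 7^2)/19 = 190/19 = 10, a_4 = floor((15 + 7)/10) = 2.
  m_5 = 10*2 - 7 = 13, d_5 = (239 - 13^2)/10 = 70/10 = 7, a_5 = floor((15 + 13)/7) = 4.
  m_6 = 7*4 - 13 = 15, d_6 = (239 - 15^2)/7 = 14/7 = 2, a_6 = floor((15 + 15)/2) = 15.
  m_7 = 2*15 - 15 = 15, d_7 = (239 - 15^2)/2 = 14/2 = 7, a_7 = floor((15 + 15)/7) = 4.
  m_8 = 7*4 - 15 = 13, d_8 = (239 - 13^2)/7 = 70/7 = 10, a_8 = floor((15 + 13)/10) = 2.
  m_9 = 10*2 - 13 = 7, d_9 = (239 - 7^2)/10 = 190/10 = 19, a_9 = floor((15 + 7)/19) = 1.
  m_10 = 19*1 - 7 = 12, d_10 = (239 - 12^2)/19 = 95/19 = 5, a_10 = floor((15 + 12)/5) = 5.
  m_11 = 5*5 - 12 = 13, d_11 = (239 - 13^2)/5 = 70/5 = 14, a_11 = floor((15 + 13)/14) = 2.
  m_12 = 14*2 - 13 = 15, d_12 = (239 - 15^2)/14 = 14/14 = 1, a_12 = floor((15 + 15)/1) = 30.
  m_13 = 1*30 - 15 = 15, d_13 = (239 - 15^2)/1 = 14/1 = 14: (m_13, d_13) = (m_1, d_1) = (15, 14), so from here the quotients repeat a_1, ..., a_12; the period length is 12.
So sqrt(239) = [15; (2, 5, 1, 2, 4, 15, 4, 2, 1, 5, 2, 30)] with period length k = 12.
k is even, so the fundamental solution of x^2 - 239y^2 = 1 is (p_{k-1}, q_{k-1}) = (p_11, q_11); compute convergents through index 11.
Convergents (p_i = a_i*p_{i-1} + p_{i-2}, q_i = a_i*q_{i-1} + q_{i-2} with p_{-2}=0, p_{-1}=1, q_{-2}=1, q_{-1}=0):
  i=0: a_0=15, p_0 = 15*1 + 0 = 15, q_0 = 15*0 + 1 = 1.
  i=1: a_1=2, p_1 = 2*15 + 1 = 31, q_1 = 2*1 + 0 = 2.
  i=2: a_2=5, p_2 = 5*31 + 15 = 170, q_2 = 5*2 + 1 = 11.
  i=3: a_3=1, p_3 = 1*170 + 31 = 201, q_3 = 1*11 + 2 = 13.
  i=4: a_4=2, p_4 = 2*201 + 170 = 572, q_4 = 2*13 + 11 = 37.
  i=5: a_5=4, p_5 = 4*572 + 201 = 2489, q_5 = 4*37 + 13 = 161.
  i=6: a_6=15, p_6 = 15*2489 + 572 = 37907, q_6 = 15*161 + 37 = 2452.
  i=7: a_7=4, p_7 = 4*37907 + 2489 = 154117, q_7 = 4*2452 + 161 = 9969.
  i=8: a_8=2, p_8 = 2*154117 + 37907 = 346141, q_8 = 2*9969 + 2452 = 22390.
  i=9: a_9=1, p_9 = 1*346141 + 154117 = 500258, q_9 = 1*22390 + 9969 = 32359.
  i=10: a_10=5, p_10 = 5*500258 + 346141 = 2847431, q_10 = 5*32359 + 22390 = 184185.
  i=11: a_11=2, p_11 = 2*2847431 + 500258 = 6195120, q_11 = 2*184185 + 32359 = 400729.
Check: 6195120^2 - 239*400729^2 = 38379511814400 - 38379511814399 = 1, so (x, y) = (6195120, 400729) solves the equation, and by the theorem it is the least positive solution.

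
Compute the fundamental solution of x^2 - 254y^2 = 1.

First expand sqrt(254) as a continued fraction. With x_i = (sqrt(254) + m_i)/d_i and (m_0, d_0) = (0, 1): a_0 = floor(sqrt(254)) = 15, since 15^2 = 225 <= 254 < 256 = 16^2.
Iterate m_{i+1} = d_i*a_i - m_i, d_{i+1} = (254 - m_{i+1}^2)/d_i, a_{i+1} = floor((a_0 + m_{i+1})/d_{i+1}):
  m_1 = 1*15 - 0 = 15, d_1 = (254 - 15^2)/1 = 29/1 = 29, a_1 = floor((15 + 15)/29) = 1.
  m_2 = 29*1 - 15 = 14, d_2 = (254 - 14^2)/29 = 58/29 = 2, a_2 = floor((15 + 14)/2) = 14.
  m_3 = 2*14 - 14 = 14, d_3 = (254 - 14^2)/2 = 58/2 = 29, a_3 = floor((15 + 14)/29) = 1.
  m_4 = 29*1 - 14 = 15, d_4 = (254 - 15^2)/29 = 29/29 = 1, a_4 = floor((15 + 15)/1) = 30.
  m_5 = 1*30 - 15 = 15, d_5 = (254 - 15^2)/1 = 29/1 = 29: (m_5, d_5) = (m_1, d_1) = (15, 29), so from here the quotients repeat a_1, ..., a_4; the period length is 4.
So sqrt(254) = [15; (1, 14, 1, 30)] with period length k = 4.
k is even, so the fundamental solution of x^2 - 254y^2 = 1 is (p_{k-1}, q_{k-1}) = (p_3, q_3); compute convergents through index 3.
Convergents (p_i = a_i*p_{i-1} + p_{i-2}, q_i = a_i*q_{i-1} + q_{i-2} with p_{-2}=0, p_{-1}=1, q_{-2}=1, q_{-1}=0):
  i=0: a_0=15, p_0 = 15*1 + 0 = 15, q_0 = 15*0 + 1 = 1.
  i=1: a_1=1, p_1 = 1*15 + 1 = 16, q_1 = 1*1 + 0 = 1.
  i=2: a_2=14, p_2 = 14*16 + 15 = 239, q_2 = 14*1 + 1 = 15.
  i=3: a_3=1, p_3 = 1*239 + 16 = 255, q_3 = 1*15 + 1 = 16.
Check: 255^2 - 254*16^2 = 65025 - 65024 = 1, so (x, y) = (255, 16) solves the equation, and by the theorem it is the least positive solution.

(x, y) = (255, 16)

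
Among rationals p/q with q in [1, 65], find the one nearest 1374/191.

223/31

Expand x = 1374/191 as a continued fraction with the Euclidean algorithm:
  1374 = 7*191 + 37, so a_0 = 7.
  191 = 5*37 + 6, so a_1 = 5.
  37 = 6*6 + 1, so a_2 = 6.
  6 = 6*1 + 0, so a_3 = 6.
so x = [7; 5, 6, 6].
Convergents (p_i = a_i*p_{i-1} + p_{i-2}, q_i = a_i*q_{i-1} + q_{i-2} with p_{-2}=0, p_{-1}=1, q_{-2}=1, q_{-1}=0), until the denominator exceeds 65:
  i=0: a_0=7, p_0 = 7*1 + 0 = 7, q_0 = 7*0 + 1 = 1.
  i=1: a_1=5, p_1 = 5*7 + 1 = 36, q_1 = 5*1 + 0 = 5.
  i=2: a_2=6, p_2 = 6*36 + 7 = 223, q_2 = 6*5 + 1 = 31.
  i=3: a_3=6, p_3 = 6*223 + 36 = 1374, q_3 = 6*31 + 5 = 191.
q_3 = 191 > 65, so the last convergent with denominator <= 65 is p_2/q_2 = 223/31.
The closest fraction with denominator <= 65 is either p_2/q_2 or the intermediate fraction (k*p_2 + p_1)/(k*q_2 + q_1) with the largest k >= 1 whose denominator stays <= 65; these approach x as k grows, and every other convergent or intermediate fraction in range is farther away.
Largest k: floor((65 - q_1)/q_2) = floor((65 - 5)/31) = 1.
That gives (1*223 + 36)/(1*31 + 5) = 259/36.
Compare the errors: |x - 223/31| = |1374*31 - 223*191|/(191*31) = 1/5921, and |x - 259/36| = |1374*36 - 259*191|/(191*36) = 5/6876.
Cross-multiplying, 1*6876 = 6876 < 29605 = 5*5921, so 1/5921 is smaller: the convergent 223/31 is closer to x than 259/36.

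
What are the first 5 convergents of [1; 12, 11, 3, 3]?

Using the convergent recurrence p_i = a_i*p_{i-1} + p_{i-2}, q_i = a_i*q_{i-1} + q_{i-2} with p_{-2}=0, p_{-1}=1, q_{-2}=1, q_{-1}=0:
  i=0: a_0=1, p_0 = 1*1 + 0 = 1, q_0 = 1*0 + 1 = 1.
  i=1: a_1=12, p_1 = 12*1 + 1 = 13, q_1 = 12*1 + 0 = 12.
  i=2: a_2=11, p_2 = 11*13 + 1 = 144, q_2 = 11*12 + 1 = 133.
  i=3: a_3=3, p_3 = 3*144 + 13 = 445, q_3 = 3*133 + 12 = 411.
  i=4: a_4=3, p_4 = 3*445 + 144 = 1479, q_4 = 3*411 + 133 = 1366.

1/1, 13/12, 144/133, 445/411, 1479/1366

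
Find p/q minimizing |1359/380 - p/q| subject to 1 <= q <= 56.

Expand x = 1359/380 as a continued fraction with the Euclidean algorithm:
  1359 = 3*380 + 219, so a_0 = 3.
  380 = 1*219 + 161, so a_1 = 1.
  219 = 1*161 + 58, so a_2 = 1.
  161 = 2*58 + 45, so a_3 = 2.
  58 = 1*45 + 13, so a_4 = 1.
  45 = 3*13 + 6, so a_5 = 3.
  13 = 2*6 + 1, so a_6 = 2.
  6 = 6*1 + 0, so a_7 = 6.
so x = [3; 1, 1, 2, 1, 3, 2, 6].
Convergents (p_i = a_i*p_{i-1} + p_{i-2}, q_i = a_i*q_{i-1} + q_{i-2} with p_{-2}=0, p_{-1}=1, q_{-2}=1, q_{-1}=0), until the denominator exceeds 56:
  i=0: a_0=3, p_0 = 3*1 + 0 = 3, q_0 = 3*0 + 1 = 1.
  i=1: a_1=1, p_1 = 1*3 + 1 = 4, q_1 = 1*1 + 0 = 1.
  i=2: a_2=1, p_2 = 1*4 + 3 = 7, q_2 = 1*1 + 1 = 2.
  i=3: a_3=2, p_3 = 2*7 + 4 = 18, q_3 = 2*2 + 1 = 5.
  i=4: a_4=1, p_4 = 1*18 + 7 = 25, q_4 = 1*5 + 2 = 7.
  i=5: a_5=3, p_5 = 3*25 + 18 = 93, q_5 = 3*7 + 5 = 26.
  i=6: a_6=2, p_6 = 2*93 + 25 = 211, q_6 = 2*26 + 7 = 59.
q_6 = 59 > 56, so the last convergent with denominator <= 56 is p_5/q_5 = 93/26.
The closest fraction with denominator <= 56 is either p_5/q_5 or the intermediate fraction (k*p_5 + p_4)/(k*q_5 + q_4) with the largest k >= 1 whose denominator stays <= 56; these approach x as k grows, and every other convergent or intermediate fraction in range is farther away.
Largest k: floor((56 - q_4)/q_5) = floor((56 - 7)/26) = 1.
That gives (1*93 + 25)/(1*26 + 7) = 118/33.
Compare the errors: |x - 93/26| = |1359*26 - 93*380|/(380*26) = 6/9880, and |x - 118/33| = |1359*33 - 118*380|/(380*33) = 7/12540.
Cross-multiplying, 7*9880 = 69160 < 75240 = 6*12540, so 7/12540 is smaller: the intermediate fraction 118/33 is closer to x than 93/26.

118/33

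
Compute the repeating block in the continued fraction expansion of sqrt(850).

[29; (6, 2, 6, 58)]

Write x_i = (sqrt(850) + m_i)/d_i with (m_0, d_0) = (0, 1). a_0 = floor(sqrt(850)) = 29, since 29^2 = 841 <= 850 < 900 = 30^2.
Iterate m_{i+1} = d_i*a_i - m_i, d_{i+1} = (850 - m_{i+1}^2)/d_i, a_{i+1} = floor((a_0 + m_{i+1})/d_{i+1}):
  m_1 = 1*29 - 0 = 29, d_1 = (850 - 29^2)/1 = 9/1 = 9, a_1 = floor((29 + 29)/9) = 6.
  m_2 = 9*6 - 29 = 25, d_2 = (850 - 25^2)/9 = 225/9 = 25, a_2 = floor((29 + 25)/25) = 2.
  m_3 = 25*2 - 25 = 25, d_3 = (850 - 25^2)/25 = 225/25 = 9, a_3 = floor((29 + 25)/9) = 6.
  m_4 = 9*6 - 25 = 29, d_4 = (850 - 29^2)/9 = 9/9 = 1, a_4 = floor((29 + 29)/1) = 58.
  m_5 = 1*58 - 29 = 29, d_5 = (850 - 29^2)/1 = 9/1 = 9: (m_5, d_5) = (m_1, d_1) = (29, 9), so from here the quotients repeat a_1, ..., a_4; the period length is 4.
Hence the expansion of sqrt(850) is a_0 = 29 followed by the repeating block 6, 2, 6, 58 (period 4).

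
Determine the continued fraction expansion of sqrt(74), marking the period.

[8; (1, 1, 1, 1, 16)]

Write x_i = (sqrt(74) + m_i)/d_i with (m_0, d_0) = (0, 1). a_0 = floor(sqrt(74)) = 8, since 8^2 = 64 <= 74 < 81 = 9^2.
Iterate m_{i+1} = d_i*a_i - m_i, d_{i+1} = (74 - m_{i+1}^2)/d_i, a_{i+1} = floor((a_0 + m_{i+1})/d_{i+1}):
  m_1 = 1*8 - 0 = 8, d_1 = (74 - 8^2)/1 = 10/1 = 10, a_1 = floor((8 + 8)/10) = 1.
  m_2 = 10*1 - 8 = 2, d_2 = (74 - 2^2)/10 = 70/10 = 7, a_2 = floor((8 + 2)/7) = 1.
  m_3 = 7*1 - 2 = 5, d_3 = (74 - 5^2)/7 = 49/7 = 7, a_3 = floor((8 + 5)/7) = 1.
  m_4 = 7*1 - 5 = 2, d_4 = (74 - 2^2)/7 = 70/7 = 10, a_4 = floor((8 + 2)/10) = 1.
  m_5 = 10*1 - 2 = 8, d_5 = (74 - 8^2)/10 = 10/10 = 1, a_5 = floor((8 + 8)/1) = 16.
  m_6 = 1*16 - 8 = 8, d_6 = (74 - 8^2)/1 = 10/1 = 10: (m_6, d_6) = (m_1, d_1) = (8, 10), so from here the quotients repeat a_1, ..., a_5; the period length is 5.
Hence the expansion of sqrt(74) is a_0 = 8 followed by the repeating block 1, 1, 1, 1, 16 (period 5).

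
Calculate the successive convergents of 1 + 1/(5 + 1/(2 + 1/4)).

1/1, 6/5, 13/11, 58/49

Using the convergent recurrence p_i = a_i*p_{i-1} + p_{i-2}, q_i = a_i*q_{i-1} + q_{i-2} with p_{-2}=0, p_{-1}=1, q_{-2}=1, q_{-1}=0:
  i=0: a_0=1, p_0 = 1*1 + 0 = 1, q_0 = 1*0 + 1 = 1.
  i=1: a_1=5, p_1 = 5*1 + 1 = 6, q_1 = 5*1 + 0 = 5.
  i=2: a_2=2, p_2 = 2*6 + 1 = 13, q_2 = 2*5 + 1 = 11.
  i=3: a_3=4, p_3 = 4*13 + 6 = 58, q_3 = 4*11 + 5 = 49.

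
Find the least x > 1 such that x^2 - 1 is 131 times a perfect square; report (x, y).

First expand sqrt(131) as a continued fraction. With x_i = (sqrt(131) + m_i)/d_i and (m_0, d_0) = (0, 1): a_0 = floor(sqrt(131)) = 11, since 11^2 = 121 <= 131 < 144 = 12^2.
Iterate m_{i+1} = d_i*a_i - m_i, d_{i+1} = (131 - m_{i+1}^2)/d_i, a_{i+1} = floor((a_0 + m_{i+1})/d_{i+1}):
  m_1 = 1*11 - 0 = 11, d_1 = (131 - 11^2)/1 = 10/1 = 10, a_1 = floor((11 + 11)/10) = 2.
  m_2 = 10*2 - 11 = 9, d_2 = (131 - 9^2)/10 = 50/10 = 5, a_2 = floor((11 + 9)/5) = 4.
  m_3 = 5*4 - 9 = 11, d_3 = (131 - 11^2)/5 = 10/5 = 2, a_3 = floor((11 + 11)/2) = 11.
  m_4 = 2*11 - 11 = 11, d_4 = (131 - 11^2)/2 = 10/2 = 5, a_4 = floor((11 + 11)/5) = 4.
  m_5 = 5*4 - 11 = 9, d_5 = (131 - 9^2)/5 = 50/5 = 10, a_5 = floor((11 + 9)/10) = 2.
  m_6 = 10*2 - 9 = 11, d_6 = (131 - 11^2)/10 = 10/10 = 1, a_6 = floor((11 + 11)/1) = 22.
  m_7 = 1*22 - 11 = 11, d_7 = (131 - 11^2)/1 = 10/1 = 10: (m_7, d_7) = (m_1, d_1) = (11, 10), so from here the quotients repeat a_1, ..., a_6; the period length is 6.
So sqrt(131) = [11; (2, 4, 11, 4, 2, 22)] with period length k = 6.
k is even, so the fundamental solution of x^2 - 131y^2 = 1 is (p_{k-1}, q_{k-1}) = (p_5, q_5); compute convergents through index 5.
Convergents (p_i = a_i*p_{i-1} + p_{i-2}, q_i = a_i*q_{i-1} + q_{i-2} with p_{-2}=0, p_{-1}=1, q_{-2}=1, q_{-1}=0):
  i=0: a_0=11, p_0 = 11*1 + 0 = 11, q_0 = 11*0 + 1 = 1.
  i=1: a_1=2, p_1 = 2*11 + 1 = 23, q_1 = 2*1 + 0 = 2.
  i=2: a_2=4, p_2 = 4*23 + 11 = 103, q_2 = 4*2 + 1 = 9.
  i=3: a_3=11, p_3 = 11*103 + 23 = 1156, q_3 = 11*9 + 2 = 101.
  i=4: a_4=4, p_4 = 4*1156 + 103 = 4727, q_4 = 4*101 + 9 = 413.
  i=5: a_5=2, p_5 = 2*4727 + 1156 = 10610, q_5 = 2*413 + 101 = 927.
Check: 10610^2 - 131*927^2 = 112572100 - 112572099 = 1, so (x, y) = (10610, 927) solves the equation, and by the theorem it is the least positive solution.

(x, y) = (10610, 927)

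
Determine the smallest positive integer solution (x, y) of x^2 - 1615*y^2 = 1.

First expand sqrt(1615) as a continued fraction. With x_i = (sqrt(1615) + m_i)/d_i and (m_0, d_0) = (0, 1): a_0 = floor(sqrt(1615)) = 40, since 40^2 = 1600 <= 1615 < 1681 = 41^2.
Iterate m_{i+1} = d_i*a_i - m_i, d_{i+1} = (1615 - m_{i+1}^2)/d_i, a_{i+1} = floor((a_0 + m_{i+1})/d_{i+1}):
  m_1 = 1*40 - 0 = 40, d_1 = (1615 - 40^2)/1 = 15/1 = 15, a_1 = floor((40 + 40)/15) = 5.
  m_2 = 15*5 - 40 = 35, d_2 = (1615 - 35^2)/15 = 390/15 = 26, a_2 = floor((40 + 35)/26) = 2.
  m_3 = 26*2 - 35 = 17, d_3 = (1615 - 17^2)/26 = 1326/26 = 51, a_3 = floor((40 + 17)/51) = 1.
  m_4 = 51*1 - 17 = 34, d_4 = (1615 - 34^2)/51 = 459/51 = 9, a_4 = floor((40 + 34)/9) = 8.
  m_5 = 9*8 - 34 = 38, d_5 = (1615 - 38^2)/9 = 171/9 = 19, a_5 = floor((40 + 38)/19) = 4.
  m_6 = 19*4 - 38 = 38, d_6 = (1615 - 38^2)/19 = 171/19 = 9, a_6 = floor((40 + 38)/9) = 8.
  m_7 = 9*8 - 38 = 34, d_7 = (1615 - 34^2)/9 = 459/9 = 51, a_7 = floor((40 + 34)/51) = 1.
  m_8 = 51*1 - 34 = 17, d_8 = (1615 - 17^2)/51 = 1326/51 = 26, a_8 = floor((40 + 17)/26) = 2.
  m_9 = 26*2 - 17 = 35, d_9 = (1615 - 35^2)/26 = 390/26 = 15, a_9 = floor((40 + 35)/15) = 5.
  m_10 = 15*5 - 35 = 40, d_10 = (1615 - 40^2)/15 = 15/15 = 1, a_10 = floor((40 + 40)/1) = 80.
  m_11 = 1*80 - 40 = 40, d_11 = (1615 - 40^2)/1 = 15/1 = 15: (m_11, d_11) = (m_1, d_1) = (40, 15), so from here the quotients repeat a_1, ..., a_10; the period length is 10.
So sqrt(1615) = [40; (5, 2, 1, 8, 4, 8, 1, 2, 5, 80)] with period length k = 10.
k is even, so the fundamental solution of x^2 - 1615y^2 = 1 is (p_{k-1}, q_{k-1}) = (p_9, q_9); compute convergents through index 9.
Convergents (p_i = a_i*p_{i-1} + p_{i-2}, q_i = a_i*q_{i-1} + q_{i-2} with p_{-2}=0, p_{-1}=1, q_{-2}=1, q_{-1}=0):
  i=0: a_0=40, p_0 = 40*1 + 0 = 40, q_0 = 40*0 + 1 = 1.
  i=1: a_1=5, p_1 = 5*40 + 1 = 201, q_1 = 5*1 + 0 = 5.
  i=2: a_2=2, p_2 = 2*201 + 40 = 442, q_2 = 2*5 + 1 = 11.
  i=3: a_3=1, p_3 = 1*442 + 201 = 643, q_3 = 1*11 + 5 = 16.
  i=4: a_4=8, p_4 = 8*643 + 442 = 5586, q_4 = 8*16 + 11 = 139.
  i=5: a_5=4, p_5 = 4*5586 + 643 = 22987, q_5 = 4*139 + 16 = 572.
  i=6: a_6=8, p_6 = 8*22987 + 5586 = 189482, q_6 = 8*572 + 139 = 4715.
  i=7: a_7=1, p_7 = 1*189482 + 22987 = 212469, q_7 = 1*4715 + 572 = 5287.
  i=8: a_8=2, p_8 = 2*212469 + 189482 = 614420, q_8 = 2*5287 + 4715 = 15289.
  i=9: a_9=5, p_9 = 5*614420 + 212469 = 3284569, q_9 = 5*15289 + 5287 = 81732.
Check: 3284569^2 - 1615*81732^2 = 10788393515761 - 10788393515760 = 1, so (x, y) = (3284569, 81732) solves the equation, and by the theorem it is the least positive solution.

(x, y) = (3284569, 81732)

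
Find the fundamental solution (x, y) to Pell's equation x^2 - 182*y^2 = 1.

First expand sqrt(182) as a continued fraction. With x_i = (sqrt(182) + m_i)/d_i and (m_0, d_0) = (0, 1): a_0 = floor(sqrt(182)) = 13, since 13^2 = 169 <= 182 < 196 = 14^2.
Iterate m_{i+1} = d_i*a_i - m_i, d_{i+1} = (182 - m_{i+1}^2)/d_i, a_{i+1} = floor((a_0 + m_{i+1})/d_{i+1}):
  m_1 = 1*13 - 0 = 13, d_1 = (182 - 13^2)/1 = 13/1 = 13, a_1 = floor((13 + 13)/13) = 2.
  m_2 = 13*2 - 13 = 13, d_2 = (182 - 13^2)/13 = 13/13 = 1, a_2 = floor((13 + 13)/1) = 26.
  m_3 = 1*26 - 13 = 13, d_3 = (182 - 13^2)/1 = 13/1 = 13: (m_3, d_3) = (m_1, d_1) = (13, 13), so from here the quotients repeat a_1, a_2; the period length is 2.
So sqrt(182) = [13; (2, 26)] with period length k = 2.
k is even, so the fundamental solution of x^2 - 182y^2 = 1 is (p_{k-1}, q_{k-1}) = (p_1, q_1); compute convergents through index 1.
Convergents (p_i = a_i*p_{i-1} + p_{i-2}, q_i = a_i*q_{i-1} + q_{i-2} with p_{-2}=0, p_{-1}=1, q_{-2}=1, q_{-1}=0):
  i=0: a_0=13, p_0 = 13*1 + 0 = 13, q_0 = 13*0 + 1 = 1.
  i=1: a_1=2, p_1 = 2*13 + 1 = 27, q_1 = 2*1 + 0 = 2.
Check: 27^2 - 182*2^2 = 729 - 728 = 1, so (x, y) = (27, 2) solves the equation, and by the theorem it is the least positive solution.

(x, y) = (27, 2)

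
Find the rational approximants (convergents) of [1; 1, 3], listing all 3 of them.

Using the convergent recurrence p_i = a_i*p_{i-1} + p_{i-2}, q_i = a_i*q_{i-1} + q_{i-2} with p_{-2}=0, p_{-1}=1, q_{-2}=1, q_{-1}=0:
  i=0: a_0=1, p_0 = 1*1 + 0 = 1, q_0 = 1*0 + 1 = 1.
  i=1: a_1=1, p_1 = 1*1 + 1 = 2, q_1 = 1*1 + 0 = 1.
  i=2: a_2=3, p_2 = 3*2 + 1 = 7, q_2 = 3*1 + 1 = 4.

1/1, 2/1, 7/4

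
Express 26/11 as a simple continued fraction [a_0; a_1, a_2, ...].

Run the Euclidean algorithm on 26 and 11; the successive quotients are the partial quotients a_0, a_1, ... (each step inverts the fractional part left over by the previous one):
  26 = 2*11 + 4, so a_0 = 2.
  11 = 2*4 + 3, so a_1 = 2.
  4 = 1*3 + 1, so a_2 = 1.
  3 = 3*1 + 0, so a_3 = 3.
The remainder reaches 0 after 4 divisions, so the expansion has 4 partial quotients, read off in order.

[2; 2, 1, 3]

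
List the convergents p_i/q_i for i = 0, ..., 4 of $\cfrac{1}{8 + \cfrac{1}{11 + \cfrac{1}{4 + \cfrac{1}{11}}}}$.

Using the convergent recurrence p_i = a_i*p_{i-1} + p_{i-2}, q_i = a_i*q_{i-1} + q_{i-2} with p_{-2}=0, p_{-1}=1, q_{-2}=1, q_{-1}=0:
  i=0: a_0=0, p_0 = 0*1 + 0 = 0, q_0 = 0*0 + 1 = 1.
  i=1: a_1=8, p_1 = 8*0 + 1 = 1, q_1 = 8*1 + 0 = 8.
  i=2: a_2=11, p_2 = 11*1 + 0 = 11, q_2 = 11*8 + 1 = 89.
  i=3: a_3=4, p_3 = 4*11 + 1 = 45, q_3 = 4*89 + 8 = 364.
  i=4: a_4=11, p_4 = 11*45 + 11 = 506, q_4 = 11*364 + 89 = 4093.

0/1, 1/8, 11/89, 45/364, 506/4093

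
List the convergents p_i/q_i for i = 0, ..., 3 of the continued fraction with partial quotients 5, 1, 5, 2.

5/1, 6/1, 35/6, 76/13

Using the convergent recurrence p_i = a_i*p_{i-1} + p_{i-2}, q_i = a_i*q_{i-1} + q_{i-2} with p_{-2}=0, p_{-1}=1, q_{-2}=1, q_{-1}=0:
  i=0: a_0=5, p_0 = 5*1 + 0 = 5, q_0 = 5*0 + 1 = 1.
  i=1: a_1=1, p_1 = 1*5 + 1 = 6, q_1 = 1*1 + 0 = 1.
  i=2: a_2=5, p_2 = 5*6 + 5 = 35, q_2 = 5*1 + 1 = 6.
  i=3: a_3=2, p_3 = 2*35 + 6 = 76, q_3 = 2*6 + 1 = 13.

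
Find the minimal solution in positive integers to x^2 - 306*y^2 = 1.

First expand sqrt(306) as a continued fraction. With x_i = (sqrt(306) + m_i)/d_i and (m_0, d_0) = (0, 1): a_0 = floor(sqrt(306)) = 17, since 17^2 = 289 <= 306 < 324 = 18^2.
Iterate m_{i+1} = d_i*a_i - m_i, d_{i+1} = (306 - m_{i+1}^2)/d_i, a_{i+1} = floor((a_0 + m_{i+1})/d_{i+1}):
  m_1 = 1*17 - 0 = 17, d_1 = (306 - 17^2)/1 = 17/1 = 17, a_1 = floor((17 + 17)/17) = 2.
  m_2 = 17*2 - 17 = 17, d_2 = (306 - 17^2)/17 = 17/17 = 1, a_2 = floor((17 + 17)/1) = 34.
  m_3 = 1*34 - 17 = 17, d_3 = (306 - 17^2)/1 = 17/1 = 17: (m_3, d_3) = (m_1, d_1) = (17, 17), so from here the quotients repeat a_1, a_2; the period length is 2.
So sqrt(306) = [17; (2, 34)] with period length k = 2.
k is even, so the fundamental solution of x^2 - 306y^2 = 1 is (p_{k-1}, q_{k-1}) = (p_1, q_1); compute convergents through index 1.
Convergents (p_i = a_i*p_{i-1} + p_{i-2}, q_i = a_i*q_{i-1} + q_{i-2} with p_{-2}=0, p_{-1}=1, q_{-2}=1, q_{-1}=0):
  i=0: a_0=17, p_0 = 17*1 + 0 = 17, q_0 = 17*0 + 1 = 1.
  i=1: a_1=2, p_1 = 2*17 + 1 = 35, q_1 = 2*1 + 0 = 2.
Check: 35^2 - 306*2^2 = 1225 - 1224 = 1, so (x, y) = (35, 2) solves the equation, and by the theorem it is the least positive solution.

(x, y) = (35, 2)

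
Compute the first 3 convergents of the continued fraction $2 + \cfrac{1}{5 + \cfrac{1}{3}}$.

2/1, 11/5, 35/16

Using the convergent recurrence p_i = a_i*p_{i-1} + p_{i-2}, q_i = a_i*q_{i-1} + q_{i-2} with p_{-2}=0, p_{-1}=1, q_{-2}=1, q_{-1}=0:
  i=0: a_0=2, p_0 = 2*1 + 0 = 2, q_0 = 2*0 + 1 = 1.
  i=1: a_1=5, p_1 = 5*2 + 1 = 11, q_1 = 5*1 + 0 = 5.
  i=2: a_2=3, p_2 = 3*11 + 2 = 35, q_2 = 3*5 + 1 = 16.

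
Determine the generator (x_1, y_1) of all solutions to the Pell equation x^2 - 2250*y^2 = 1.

(x, y) = (39480499, 832322)

First expand sqrt(2250) as a continued fraction. With x_i = (sqrt(2250) + m_i)/d_i and (m_0, d_0) = (0, 1): a_0 = floor(sqrt(2250)) = 47, since 47^2 = 2209 <= 2250 < 2304 = 48^2.
Iterate m_{i+1} = d_i*a_i - m_i, d_{i+1} = (2250 - m_{i+1}^2)/d_i, a_{i+1} = floor((a_0 + m_{i+1})/d_{i+1}):
  m_1 = 1*47 - 0 = 47, d_1 = (2250 - 47^2)/1 = 41/1 = 41, a_1 = floor((47 + 47)/41) = 2.
  m_2 = 41*2 - 47 = 35, d_2 = (2250 - 35^2)/41 = 1025/41 = 25, a_2 = floor((47 + 35)/25) = 3.
  m_3 = 25*3 - 35 = 40, d_3 = (2250 - 40^2)/25 = 650/25 = 26, a_3 = floor((47 + 40)/26) = 3.
  m_4 = 26*3 - 40 = 38, d_4 = (2250 - 38^2)/26 = 806/26 = 31, a_4 = floor((47 + 38)/31) = 2.
  m_5 = 31*2 - 38 = 24, d_5 = (2250 - 24^2)/31 = 1674/31 = 54, a_5 = floor((47 + 24)/54) = 1.
  m_6 = 54*1 - 24 = 30, d_6 = (2250 - 30^2)/54 = 1350/54 = 25, a_6 = floor((47 + 30)/25) = 3.
  m_7 = 25*3 - 30 = 45, d_7 = (2250 - 45^2)/25 = 225/25 = 9, a_7 = floor((47 + 45)/9) = 10.
  m_8 = 9*10 - 45 = 45, d_8 = (2250 - 45^2)/9 = 225/9 = 25, a_8 = floor((47 + 45)/25) = 3.
  m_9 = 25*3 - 45 = 30, d_9 = (2250 - 30^2)/25 = 1350/25 = 54, a_9 = floor((47 + 30)/54) = 1.
  m_10 = 54*1 - 30 = 24, d_10 = (2250 - 24^2)/54 = 1674/54 = 31, a_10 = floor((47 + 24)/31) = 2.
  m_11 = 31*2 - 24 = 38, d_11 = (2250 - 38^2)/31 = 806/31 = 26, a_11 = floor((47 + 38)/26) = 3.
  m_12 = 26*3 - 38 = 40, d_12 = (2250 - 40^2)/26 = 650/26 = 25, a_12 = floor((47 + 40)/25) = 3.
  m_13 = 25*3 - 40 = 35, d_13 = (2250 - 35^2)/25 = 1025/25 = 41, a_13 = floor((47 + 35)/41) = 2.
  m_14 = 41*2 - 35 = 47, d_14 = (2250 - 47^2)/41 = 41/41 = 1, a_14 = floor((47 + 47)/1) = 94.
  m_15 = 1*94 - 47 = 47, d_15 = (2250 - 47^2)/1 = 41/1 = 41: (m_15, d_15) = (m_1, d_1) = (47, 41), so from here the quotients repeat a_1, ..., a_14; the period length is 14.
So sqrt(2250) = [47; (2, 3, 3, 2, 1, 3, 10, 3, 1, 2, 3, 3, 2, 94)] with period length k = 14.
k is even, so the fundamental solution of x^2 - 2250y^2 = 1 is (p_{k-1}, q_{k-1}) = (p_13, q_13); compute convergents through index 13.
Convergents (p_i = a_i*p_{i-1} + p_{i-2}, q_i = a_i*q_{i-1} + q_{i-2} with p_{-2}=0, p_{-1}=1, q_{-2}=1, q_{-1}=0):
  i=0: a_0=47, p_0 = 47*1 + 0 = 47, q_0 = 47*0 + 1 = 1.
  i=1: a_1=2, p_1 = 2*47 + 1 = 95, q_1 = 2*1 + 0 = 2.
  i=2: a_2=3, p_2 = 3*95 + 47 = 332, q_2 = 3*2 + 1 = 7.
  i=3: a_3=3, p_3 = 3*332 + 95 = 1091, q_3 = 3*7 + 2 = 23.
  i=4: a_4=2, p_4 = 2*1091 + 332 = 2514, q_4 = 2*23 + 7 = 53.
  i=5: a_5=1, p_5 = 1*2514 + 1091 = 3605, q_5 = 1*53 + 23 = 76.
  i=6: a_6=3, p_6 = 3*3605 + 2514 = 13329, q_6 = 3*76 + 53 = 281.
  i=7: a_7=10, p_7 = 10*13329 + 3605 = 136895, q_7 = 10*281 + 76 = 2886.
  i=8: a_8=3, p_8 = 3*136895 + 13329 = 424014, q_8 = 3*2886 + 281 = 8939.
  i=9: a_9=1, p_9 = 1*424014 + 136895 = 560909, q_9 = 1*8939 + 2886 = 11825.
  i=10: a_10=2, p_10 = 2*560909 + 424014 = 1545832, q_10 = 2*11825 + 8939 = 32589.
  i=11: a_11=3, p_11 = 3*1545832 + 560909 = 5198405, q_11 = 3*32589 + 11825 = 109592.
  i=12: a_12=3, p_12 = 3*5198405 + 1545832 = 17141047, q_12 = 3*109592 + 32589 = 361365.
  i=13: a_13=2, p_13 = 2*17141047 + 5198405 = 39480499, q_13 = 2*361365 + 109592 = 832322.
Check: 39480499^2 - 2250*832322^2 = 1558709801289001 - 1558709801289000 = 1, so (x, y) = (39480499, 832322) solves the equation, and by the theorem it is the least positive solution.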